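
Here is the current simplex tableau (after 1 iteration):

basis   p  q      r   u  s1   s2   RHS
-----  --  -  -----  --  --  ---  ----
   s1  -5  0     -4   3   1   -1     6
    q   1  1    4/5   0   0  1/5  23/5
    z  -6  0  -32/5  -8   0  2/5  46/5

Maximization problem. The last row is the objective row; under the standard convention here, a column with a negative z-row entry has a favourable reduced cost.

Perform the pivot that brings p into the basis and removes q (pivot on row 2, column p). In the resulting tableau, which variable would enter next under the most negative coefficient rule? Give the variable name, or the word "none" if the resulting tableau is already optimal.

u

Pivot element 1. New z-row = old z-row − (-6)·(row 2/1).
Updated z-row coefficients: p: 0, q: 6, r: -8/5, u: -8, s1: 0, s2: 8/5.
The most negative is -8 in column u, so u would enter next.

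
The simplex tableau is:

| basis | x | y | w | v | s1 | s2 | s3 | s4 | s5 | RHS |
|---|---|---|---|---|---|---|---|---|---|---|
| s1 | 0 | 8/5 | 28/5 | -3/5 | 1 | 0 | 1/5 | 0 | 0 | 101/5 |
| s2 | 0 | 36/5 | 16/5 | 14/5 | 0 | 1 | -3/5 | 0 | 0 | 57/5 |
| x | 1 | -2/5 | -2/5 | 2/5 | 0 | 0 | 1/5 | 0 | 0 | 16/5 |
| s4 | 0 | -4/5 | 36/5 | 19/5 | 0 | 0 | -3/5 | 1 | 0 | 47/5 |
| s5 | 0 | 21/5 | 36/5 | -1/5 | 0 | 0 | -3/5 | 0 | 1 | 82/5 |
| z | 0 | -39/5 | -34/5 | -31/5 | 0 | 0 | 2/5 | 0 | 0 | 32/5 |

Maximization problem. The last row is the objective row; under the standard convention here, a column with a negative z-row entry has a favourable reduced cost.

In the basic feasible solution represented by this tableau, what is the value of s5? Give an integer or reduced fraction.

s5 is basic (row 5); its value is the RHS of that row: 82/5.

82/5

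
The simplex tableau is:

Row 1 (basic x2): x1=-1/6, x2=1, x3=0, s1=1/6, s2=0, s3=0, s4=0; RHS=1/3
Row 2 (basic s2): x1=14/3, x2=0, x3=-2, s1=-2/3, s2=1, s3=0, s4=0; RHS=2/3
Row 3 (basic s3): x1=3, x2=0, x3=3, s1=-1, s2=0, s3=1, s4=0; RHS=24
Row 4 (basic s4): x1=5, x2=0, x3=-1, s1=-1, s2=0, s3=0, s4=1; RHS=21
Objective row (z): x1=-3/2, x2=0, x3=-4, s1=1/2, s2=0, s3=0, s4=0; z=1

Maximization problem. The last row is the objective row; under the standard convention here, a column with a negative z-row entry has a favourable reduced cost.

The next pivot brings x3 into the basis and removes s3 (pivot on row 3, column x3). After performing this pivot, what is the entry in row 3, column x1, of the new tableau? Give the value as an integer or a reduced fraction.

Pivot element is row 3, column x3: 3.
Normalize row 3: new (row 3, x1) = 3/3 = 1.
Row 3 is the pivot row, so the entry is 1.

1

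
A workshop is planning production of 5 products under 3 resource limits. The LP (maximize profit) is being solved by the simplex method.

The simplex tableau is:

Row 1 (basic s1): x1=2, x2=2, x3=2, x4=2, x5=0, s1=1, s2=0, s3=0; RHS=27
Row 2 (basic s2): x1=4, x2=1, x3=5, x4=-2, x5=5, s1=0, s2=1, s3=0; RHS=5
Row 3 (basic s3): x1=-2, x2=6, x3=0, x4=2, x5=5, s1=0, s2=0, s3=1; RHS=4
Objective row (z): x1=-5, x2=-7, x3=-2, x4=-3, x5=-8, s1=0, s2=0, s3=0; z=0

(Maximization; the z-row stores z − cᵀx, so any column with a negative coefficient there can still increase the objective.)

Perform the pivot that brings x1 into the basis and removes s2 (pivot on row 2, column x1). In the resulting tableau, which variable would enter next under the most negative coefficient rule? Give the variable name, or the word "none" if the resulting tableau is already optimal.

Pivot element 4. New z-row = old z-row − (-5)·(row 2/4).
Updated z-row coefficients: x1: 0, x2: -23/4, x3: 17/4, x4: -11/2, x5: -7/4, s1: 0, s2: 5/4, s3: 0.
The most negative is -23/4 in column x2, so x2 would enter next.

x2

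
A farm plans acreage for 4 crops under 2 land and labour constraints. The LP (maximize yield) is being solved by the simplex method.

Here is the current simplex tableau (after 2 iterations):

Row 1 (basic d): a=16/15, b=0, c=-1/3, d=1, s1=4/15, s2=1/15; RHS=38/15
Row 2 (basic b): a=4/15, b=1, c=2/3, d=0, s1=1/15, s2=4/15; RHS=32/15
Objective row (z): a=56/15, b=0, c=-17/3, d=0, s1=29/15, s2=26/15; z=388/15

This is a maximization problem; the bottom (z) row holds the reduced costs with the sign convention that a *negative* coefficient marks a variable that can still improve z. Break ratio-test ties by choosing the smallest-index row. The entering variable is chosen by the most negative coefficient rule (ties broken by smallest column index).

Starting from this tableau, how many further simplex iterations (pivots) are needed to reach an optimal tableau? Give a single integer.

pivot: c in, b out → z = 44
No improving column remains; optimal.

1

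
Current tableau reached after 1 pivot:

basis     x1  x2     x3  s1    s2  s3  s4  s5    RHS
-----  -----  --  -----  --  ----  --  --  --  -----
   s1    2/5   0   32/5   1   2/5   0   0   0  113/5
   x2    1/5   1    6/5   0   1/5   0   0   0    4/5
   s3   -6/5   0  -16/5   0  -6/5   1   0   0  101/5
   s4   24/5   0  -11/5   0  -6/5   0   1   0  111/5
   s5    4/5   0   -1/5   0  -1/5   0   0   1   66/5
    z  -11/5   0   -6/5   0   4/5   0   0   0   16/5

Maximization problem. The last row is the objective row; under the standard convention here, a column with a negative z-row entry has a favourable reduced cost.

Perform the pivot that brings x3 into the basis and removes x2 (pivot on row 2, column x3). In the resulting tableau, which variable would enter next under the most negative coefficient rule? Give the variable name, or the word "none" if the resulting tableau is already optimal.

Pivot element 6/5. New z-row = old z-row − (-6/5)·(row 2/(6/5)).
Updated z-row coefficients: x1: -2, x2: 1, x3: 0, s1: 0, s2: 1, s3: 0, s4: 0, s5: 0.
The most negative is -2 in column x1, so x1 would enter next.

x1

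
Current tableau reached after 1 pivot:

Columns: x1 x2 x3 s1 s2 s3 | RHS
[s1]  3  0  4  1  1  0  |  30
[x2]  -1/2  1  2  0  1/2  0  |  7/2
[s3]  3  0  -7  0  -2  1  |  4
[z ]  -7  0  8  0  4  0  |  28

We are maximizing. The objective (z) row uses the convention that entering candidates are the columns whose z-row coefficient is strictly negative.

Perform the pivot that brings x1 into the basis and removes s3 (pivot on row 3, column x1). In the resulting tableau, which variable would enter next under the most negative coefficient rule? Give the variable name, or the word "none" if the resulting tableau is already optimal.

x3

Pivot element 3. New z-row = old z-row − (-7)·(row 3/3).
Updated z-row coefficients: x1: 0, x2: 0, x3: -25/3, s1: 0, s2: -2/3, s3: 7/3.
The most negative is -25/3 in column x3, so x3 would enter next.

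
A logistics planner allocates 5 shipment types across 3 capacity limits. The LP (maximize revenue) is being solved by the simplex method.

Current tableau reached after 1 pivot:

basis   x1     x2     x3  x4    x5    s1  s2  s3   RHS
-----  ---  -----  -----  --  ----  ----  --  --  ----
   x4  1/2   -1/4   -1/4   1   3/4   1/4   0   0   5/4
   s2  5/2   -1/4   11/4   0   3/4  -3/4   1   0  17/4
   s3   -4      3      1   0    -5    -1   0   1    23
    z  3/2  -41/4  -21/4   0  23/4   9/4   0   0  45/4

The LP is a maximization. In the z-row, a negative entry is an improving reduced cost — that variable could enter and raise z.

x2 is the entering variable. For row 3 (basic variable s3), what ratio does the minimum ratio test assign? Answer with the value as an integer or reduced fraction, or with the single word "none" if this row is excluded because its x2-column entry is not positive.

23/3

Ratio = RHS / (x2 entry) = 23 / 3 = 23/3.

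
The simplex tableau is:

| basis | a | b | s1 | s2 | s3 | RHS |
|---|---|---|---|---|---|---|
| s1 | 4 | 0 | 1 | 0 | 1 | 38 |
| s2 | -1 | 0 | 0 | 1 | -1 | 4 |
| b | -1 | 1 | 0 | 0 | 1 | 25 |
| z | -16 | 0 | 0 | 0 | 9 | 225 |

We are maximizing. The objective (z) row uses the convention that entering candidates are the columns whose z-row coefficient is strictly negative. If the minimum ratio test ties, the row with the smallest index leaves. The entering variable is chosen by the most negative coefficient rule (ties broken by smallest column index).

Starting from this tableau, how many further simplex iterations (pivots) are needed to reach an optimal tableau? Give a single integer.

pivot: a in, s1 out → z = 377
No improving column remains; optimal.

1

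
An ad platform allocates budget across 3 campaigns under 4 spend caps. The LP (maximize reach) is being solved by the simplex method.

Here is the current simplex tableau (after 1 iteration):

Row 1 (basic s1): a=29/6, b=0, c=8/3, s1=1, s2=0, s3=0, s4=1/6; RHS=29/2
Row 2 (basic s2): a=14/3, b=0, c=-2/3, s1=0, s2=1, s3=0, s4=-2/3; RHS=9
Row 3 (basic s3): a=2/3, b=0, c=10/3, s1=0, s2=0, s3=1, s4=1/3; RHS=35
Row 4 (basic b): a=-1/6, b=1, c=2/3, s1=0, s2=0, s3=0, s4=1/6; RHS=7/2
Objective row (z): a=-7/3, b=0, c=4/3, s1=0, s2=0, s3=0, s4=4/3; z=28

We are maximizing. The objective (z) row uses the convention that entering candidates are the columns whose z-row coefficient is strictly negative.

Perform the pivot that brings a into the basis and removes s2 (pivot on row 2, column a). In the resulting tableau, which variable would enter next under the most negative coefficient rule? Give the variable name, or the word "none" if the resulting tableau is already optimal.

none

Pivot element 14/3. New z-row = old z-row − (-7/3)·(row 2/(14/3)).
Updated z-row coefficients: a: 0, b: 0, c: 1, s1: 0, s2: 1/2, s3: 0, s4: 1.
No coefficient is strictly negative; the tableau after this pivot is optimal.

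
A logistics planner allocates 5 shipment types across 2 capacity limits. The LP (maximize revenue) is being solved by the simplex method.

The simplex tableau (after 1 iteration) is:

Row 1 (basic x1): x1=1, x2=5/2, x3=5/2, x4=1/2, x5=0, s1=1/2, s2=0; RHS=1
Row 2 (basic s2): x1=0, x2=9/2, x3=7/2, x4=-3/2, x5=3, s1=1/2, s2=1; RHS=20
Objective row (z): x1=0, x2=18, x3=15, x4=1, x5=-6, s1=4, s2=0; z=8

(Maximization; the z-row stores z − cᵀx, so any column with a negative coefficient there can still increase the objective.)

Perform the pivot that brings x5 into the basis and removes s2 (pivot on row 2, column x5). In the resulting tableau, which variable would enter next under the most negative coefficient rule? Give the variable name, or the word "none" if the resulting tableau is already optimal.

Pivot element 3. New z-row = old z-row − (-6)·(row 2/3).
Updated z-row coefficients: x1: 0, x2: 27, x3: 22, x4: -2, x5: 0, s1: 5, s2: 2.
The most negative is -2 in column x4, so x4 would enter next.

x4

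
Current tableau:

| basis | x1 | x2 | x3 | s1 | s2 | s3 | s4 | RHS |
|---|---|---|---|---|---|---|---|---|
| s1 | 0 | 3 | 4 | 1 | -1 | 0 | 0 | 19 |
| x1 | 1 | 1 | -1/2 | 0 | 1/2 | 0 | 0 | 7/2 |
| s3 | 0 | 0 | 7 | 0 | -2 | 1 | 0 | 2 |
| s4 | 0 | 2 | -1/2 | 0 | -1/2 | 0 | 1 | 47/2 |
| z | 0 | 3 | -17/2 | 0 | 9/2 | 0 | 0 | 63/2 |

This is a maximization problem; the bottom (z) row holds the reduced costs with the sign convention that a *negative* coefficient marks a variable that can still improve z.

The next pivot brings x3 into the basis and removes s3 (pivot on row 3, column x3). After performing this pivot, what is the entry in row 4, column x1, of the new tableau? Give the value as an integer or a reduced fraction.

0

Pivot element is row 3, column x3: 7.
Normalize row 3: new (row 3, x1) = 0/7 = 0.
row 4 ← row 4 − (-1/2)·(new row 3): 0 − (-1/2)·0 = 0.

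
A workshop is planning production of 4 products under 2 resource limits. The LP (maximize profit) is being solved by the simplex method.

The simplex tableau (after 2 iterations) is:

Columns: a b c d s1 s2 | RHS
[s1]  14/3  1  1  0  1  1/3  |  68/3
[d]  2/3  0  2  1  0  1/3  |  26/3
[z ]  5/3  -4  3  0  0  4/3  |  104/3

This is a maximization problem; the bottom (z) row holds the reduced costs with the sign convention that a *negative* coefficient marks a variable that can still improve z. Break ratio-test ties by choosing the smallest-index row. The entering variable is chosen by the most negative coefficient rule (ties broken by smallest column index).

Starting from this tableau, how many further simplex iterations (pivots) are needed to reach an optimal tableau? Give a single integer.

1

pivot: b in, s1 out → z = 376/3
No improving column remains; optimal.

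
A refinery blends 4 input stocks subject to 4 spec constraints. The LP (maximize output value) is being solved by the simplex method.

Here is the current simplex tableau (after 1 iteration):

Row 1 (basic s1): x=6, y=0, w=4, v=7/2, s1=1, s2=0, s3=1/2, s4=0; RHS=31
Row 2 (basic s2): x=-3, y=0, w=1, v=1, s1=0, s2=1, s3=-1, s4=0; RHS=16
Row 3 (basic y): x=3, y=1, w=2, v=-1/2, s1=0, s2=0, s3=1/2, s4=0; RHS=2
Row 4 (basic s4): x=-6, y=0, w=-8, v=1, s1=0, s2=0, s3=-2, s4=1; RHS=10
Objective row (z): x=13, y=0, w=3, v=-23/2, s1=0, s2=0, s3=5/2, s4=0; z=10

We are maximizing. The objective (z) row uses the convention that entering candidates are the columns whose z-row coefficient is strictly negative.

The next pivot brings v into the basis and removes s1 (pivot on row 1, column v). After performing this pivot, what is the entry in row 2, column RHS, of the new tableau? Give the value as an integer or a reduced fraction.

50/7

Pivot element is row 1, column v: 7/2.
Normalize row 1: new (row 1, RHS) = 31/(7/2) = 62/7.
row 2 ← row 2 − 1·(new row 1): 16 − 1·(62/7) = 50/7.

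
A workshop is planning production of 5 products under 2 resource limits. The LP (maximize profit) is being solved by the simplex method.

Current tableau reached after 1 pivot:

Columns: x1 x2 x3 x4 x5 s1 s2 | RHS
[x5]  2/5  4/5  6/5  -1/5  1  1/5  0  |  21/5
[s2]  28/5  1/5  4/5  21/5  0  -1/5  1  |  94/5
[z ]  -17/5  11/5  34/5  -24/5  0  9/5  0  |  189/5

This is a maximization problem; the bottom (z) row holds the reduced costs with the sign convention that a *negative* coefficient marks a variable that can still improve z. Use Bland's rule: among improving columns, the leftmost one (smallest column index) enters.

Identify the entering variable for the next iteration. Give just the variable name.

x1

Objective-row coefficients: x1: -17/5, x2: 11/5, x3: 34/5, x4: -24/5, x5: 0, s1: 9/5, s2: 0.
Improving columns: x1, x4. Bland's rule picks the smallest column index → x1.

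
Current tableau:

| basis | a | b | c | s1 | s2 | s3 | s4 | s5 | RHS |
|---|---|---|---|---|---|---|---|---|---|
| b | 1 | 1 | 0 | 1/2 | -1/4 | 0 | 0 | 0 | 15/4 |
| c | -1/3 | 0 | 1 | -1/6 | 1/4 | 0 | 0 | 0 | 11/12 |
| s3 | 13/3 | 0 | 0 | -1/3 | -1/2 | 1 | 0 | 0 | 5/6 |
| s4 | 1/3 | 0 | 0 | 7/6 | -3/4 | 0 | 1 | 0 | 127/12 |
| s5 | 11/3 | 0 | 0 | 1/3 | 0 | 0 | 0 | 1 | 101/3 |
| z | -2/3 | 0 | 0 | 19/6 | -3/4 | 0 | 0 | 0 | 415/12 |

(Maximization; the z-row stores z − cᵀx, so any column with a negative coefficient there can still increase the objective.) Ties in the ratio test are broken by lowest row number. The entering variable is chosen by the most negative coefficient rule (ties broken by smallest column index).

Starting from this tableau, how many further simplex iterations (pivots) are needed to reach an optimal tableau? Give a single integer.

pivot: s2 in, c out → z = 112/3
pivot: a in, s3 out → z = 424/11
No improving column remains; optimal.

2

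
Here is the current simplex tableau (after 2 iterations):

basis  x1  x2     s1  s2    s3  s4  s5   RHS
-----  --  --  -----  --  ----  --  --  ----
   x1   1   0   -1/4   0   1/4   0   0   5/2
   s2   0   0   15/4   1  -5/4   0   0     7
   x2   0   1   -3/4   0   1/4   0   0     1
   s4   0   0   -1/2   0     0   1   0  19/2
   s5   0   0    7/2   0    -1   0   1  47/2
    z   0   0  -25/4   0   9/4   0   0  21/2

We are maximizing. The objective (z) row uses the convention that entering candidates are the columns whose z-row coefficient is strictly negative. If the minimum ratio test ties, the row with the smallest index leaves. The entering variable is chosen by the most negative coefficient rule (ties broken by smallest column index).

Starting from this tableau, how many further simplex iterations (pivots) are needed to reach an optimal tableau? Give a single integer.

pivot: s1 in, s2 out → z = 133/6
No improving column remains; optimal.

1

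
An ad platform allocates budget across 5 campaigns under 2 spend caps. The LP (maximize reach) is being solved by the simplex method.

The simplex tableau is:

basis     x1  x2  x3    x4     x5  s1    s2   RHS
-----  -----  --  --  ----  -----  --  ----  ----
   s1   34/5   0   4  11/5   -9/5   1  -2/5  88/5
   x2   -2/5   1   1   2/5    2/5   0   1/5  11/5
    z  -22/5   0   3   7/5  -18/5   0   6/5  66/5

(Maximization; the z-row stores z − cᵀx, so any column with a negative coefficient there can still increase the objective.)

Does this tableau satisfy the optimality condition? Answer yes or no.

no

Column x1 has objective-row coefficient -22/5, which is negative; an improving pivot exists, so not yet optimal.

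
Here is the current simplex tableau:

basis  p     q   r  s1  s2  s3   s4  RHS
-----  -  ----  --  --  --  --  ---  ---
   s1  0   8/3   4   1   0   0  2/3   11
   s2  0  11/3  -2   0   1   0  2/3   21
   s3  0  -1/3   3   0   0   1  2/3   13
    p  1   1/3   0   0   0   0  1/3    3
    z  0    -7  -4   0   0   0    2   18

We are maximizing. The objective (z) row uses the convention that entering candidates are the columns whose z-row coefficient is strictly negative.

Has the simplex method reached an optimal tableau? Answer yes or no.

no

Column q has objective-row coefficient -7, which is negative; an improving pivot exists, so not yet optimal.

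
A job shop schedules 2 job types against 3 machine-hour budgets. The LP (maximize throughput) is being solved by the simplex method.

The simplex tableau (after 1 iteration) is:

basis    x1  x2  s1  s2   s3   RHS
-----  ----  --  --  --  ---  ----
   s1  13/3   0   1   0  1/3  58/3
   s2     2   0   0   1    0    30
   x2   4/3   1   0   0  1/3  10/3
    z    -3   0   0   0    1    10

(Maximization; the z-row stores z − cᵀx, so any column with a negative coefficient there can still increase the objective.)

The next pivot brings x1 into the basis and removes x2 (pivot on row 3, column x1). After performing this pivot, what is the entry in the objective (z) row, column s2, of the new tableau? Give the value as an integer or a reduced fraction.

Pivot element is row 3, column x1: 4/3.
Normalize row 3: new (row 3, s2) = 0/(4/3) = 0.
z-row ← z-row − (-3)·(new row 3): 0 − (-3)·0 = 0.

0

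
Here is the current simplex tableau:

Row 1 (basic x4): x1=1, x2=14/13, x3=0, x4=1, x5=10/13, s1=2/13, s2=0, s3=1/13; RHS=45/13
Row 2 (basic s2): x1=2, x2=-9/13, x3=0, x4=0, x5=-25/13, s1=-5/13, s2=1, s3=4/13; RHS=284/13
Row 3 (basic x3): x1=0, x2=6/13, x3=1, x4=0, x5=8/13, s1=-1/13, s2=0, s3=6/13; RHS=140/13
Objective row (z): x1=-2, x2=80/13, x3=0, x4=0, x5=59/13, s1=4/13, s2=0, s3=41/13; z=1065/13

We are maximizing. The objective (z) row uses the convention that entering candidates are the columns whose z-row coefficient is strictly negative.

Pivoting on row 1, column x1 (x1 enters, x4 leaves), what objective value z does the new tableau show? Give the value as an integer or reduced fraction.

Minimum ratio for x1: (45/13)/1 = 45/13.
z changes by −(z-row coeff of x1)·ratio = −(-2)·(45/13) = 90/13.
New z = 1065/13 + (90/13) = 1155/13.

1155/13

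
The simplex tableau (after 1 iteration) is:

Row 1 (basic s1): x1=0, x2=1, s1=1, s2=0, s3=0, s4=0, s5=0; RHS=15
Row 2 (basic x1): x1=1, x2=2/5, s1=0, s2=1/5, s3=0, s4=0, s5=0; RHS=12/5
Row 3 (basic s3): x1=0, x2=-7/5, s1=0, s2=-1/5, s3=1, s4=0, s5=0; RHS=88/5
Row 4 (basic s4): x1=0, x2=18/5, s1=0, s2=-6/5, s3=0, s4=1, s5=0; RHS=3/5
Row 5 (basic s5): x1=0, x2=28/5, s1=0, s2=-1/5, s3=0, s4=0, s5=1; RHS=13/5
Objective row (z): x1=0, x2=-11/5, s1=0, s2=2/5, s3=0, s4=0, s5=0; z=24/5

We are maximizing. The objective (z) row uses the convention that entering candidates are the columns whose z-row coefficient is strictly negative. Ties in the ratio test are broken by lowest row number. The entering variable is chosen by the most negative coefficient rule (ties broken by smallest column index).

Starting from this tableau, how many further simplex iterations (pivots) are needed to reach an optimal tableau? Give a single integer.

pivot: x2 in, s4 out → z = 31/6
pivot: s2 in, s5 out → z = 11/2
No improving column remains; optimal.

2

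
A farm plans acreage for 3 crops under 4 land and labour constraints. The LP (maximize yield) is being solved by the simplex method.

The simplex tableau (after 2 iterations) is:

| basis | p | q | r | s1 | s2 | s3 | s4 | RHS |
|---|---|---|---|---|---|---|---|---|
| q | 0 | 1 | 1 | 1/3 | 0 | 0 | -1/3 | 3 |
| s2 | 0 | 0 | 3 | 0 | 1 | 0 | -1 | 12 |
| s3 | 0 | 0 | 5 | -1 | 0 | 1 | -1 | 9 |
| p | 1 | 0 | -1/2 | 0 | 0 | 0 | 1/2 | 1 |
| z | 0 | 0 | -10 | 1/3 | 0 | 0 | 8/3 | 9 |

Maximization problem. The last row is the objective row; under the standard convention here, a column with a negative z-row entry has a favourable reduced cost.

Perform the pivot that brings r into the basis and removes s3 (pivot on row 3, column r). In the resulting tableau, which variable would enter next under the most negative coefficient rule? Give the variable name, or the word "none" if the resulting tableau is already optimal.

Pivot element 5. New z-row = old z-row − (-10)·(row 3/5).
Updated z-row coefficients: p: 0, q: 0, r: 0, s1: -5/3, s2: 0, s3: 2, s4: 2/3.
The most negative is -5/3 in column s1, so s1 would enter next.

s1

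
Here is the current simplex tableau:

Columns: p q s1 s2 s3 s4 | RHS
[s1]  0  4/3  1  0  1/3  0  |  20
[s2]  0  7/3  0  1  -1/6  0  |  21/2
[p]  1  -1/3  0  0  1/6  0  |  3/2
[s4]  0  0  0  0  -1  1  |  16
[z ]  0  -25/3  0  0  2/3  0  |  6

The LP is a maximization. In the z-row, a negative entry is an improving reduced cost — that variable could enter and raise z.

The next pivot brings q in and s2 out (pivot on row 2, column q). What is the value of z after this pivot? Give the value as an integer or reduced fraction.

87/2

Minimum ratio for q: (21/2)/(7/3) = 9/2.
z changes by −(z-row coeff of q)·ratio = −(-25/3)·(9/2) = 75/2.
New z = 6 + (75/2) = 87/2.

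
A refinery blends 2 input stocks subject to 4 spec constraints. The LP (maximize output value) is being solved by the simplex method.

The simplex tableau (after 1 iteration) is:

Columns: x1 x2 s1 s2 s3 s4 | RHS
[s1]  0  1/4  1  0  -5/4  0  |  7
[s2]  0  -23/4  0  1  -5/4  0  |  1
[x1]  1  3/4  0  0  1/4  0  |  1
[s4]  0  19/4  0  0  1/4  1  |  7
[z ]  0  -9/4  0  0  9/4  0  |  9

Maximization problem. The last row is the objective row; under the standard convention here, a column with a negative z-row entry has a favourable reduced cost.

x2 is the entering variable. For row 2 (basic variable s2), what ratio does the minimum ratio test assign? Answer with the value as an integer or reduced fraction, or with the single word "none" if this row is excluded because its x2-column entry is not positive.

none

The x2 entry in row 2 is -23/4 ≤ 0, so this row gives no ratio.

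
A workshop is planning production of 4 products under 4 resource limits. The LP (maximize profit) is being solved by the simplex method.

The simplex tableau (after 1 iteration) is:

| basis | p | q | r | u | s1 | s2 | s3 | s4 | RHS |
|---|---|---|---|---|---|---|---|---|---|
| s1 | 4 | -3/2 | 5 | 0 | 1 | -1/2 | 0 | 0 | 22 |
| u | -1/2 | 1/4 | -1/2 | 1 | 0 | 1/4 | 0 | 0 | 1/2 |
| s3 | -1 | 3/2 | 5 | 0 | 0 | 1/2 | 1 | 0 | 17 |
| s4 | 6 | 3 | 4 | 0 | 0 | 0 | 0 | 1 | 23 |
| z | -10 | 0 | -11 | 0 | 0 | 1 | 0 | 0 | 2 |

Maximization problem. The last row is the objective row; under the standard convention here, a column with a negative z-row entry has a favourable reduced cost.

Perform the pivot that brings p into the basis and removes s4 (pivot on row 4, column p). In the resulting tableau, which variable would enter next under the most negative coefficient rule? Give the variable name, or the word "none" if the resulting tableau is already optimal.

r

Pivot element 6. New z-row = old z-row − (-10)·(row 4/6).
Updated z-row coefficients: p: 0, q: 5, r: -13/3, u: 0, s1: 0, s2: 1, s3: 0, s4: 5/3.
The most negative is -13/3 in column r, so r would enter next.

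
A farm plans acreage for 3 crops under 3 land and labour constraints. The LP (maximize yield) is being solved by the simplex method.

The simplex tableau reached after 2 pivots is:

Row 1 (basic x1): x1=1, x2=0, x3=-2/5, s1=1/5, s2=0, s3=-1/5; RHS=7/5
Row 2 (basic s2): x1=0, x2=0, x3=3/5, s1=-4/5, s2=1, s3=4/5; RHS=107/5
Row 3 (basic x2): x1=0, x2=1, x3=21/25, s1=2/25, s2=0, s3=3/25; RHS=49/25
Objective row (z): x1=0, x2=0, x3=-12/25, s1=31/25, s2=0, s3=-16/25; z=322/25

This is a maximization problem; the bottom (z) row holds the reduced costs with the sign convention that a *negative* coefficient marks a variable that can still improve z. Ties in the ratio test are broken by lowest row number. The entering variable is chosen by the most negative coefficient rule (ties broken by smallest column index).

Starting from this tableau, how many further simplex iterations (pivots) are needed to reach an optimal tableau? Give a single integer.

pivot: s3 in, x2 out → z = 70/3
No improving column remains; optimal.

1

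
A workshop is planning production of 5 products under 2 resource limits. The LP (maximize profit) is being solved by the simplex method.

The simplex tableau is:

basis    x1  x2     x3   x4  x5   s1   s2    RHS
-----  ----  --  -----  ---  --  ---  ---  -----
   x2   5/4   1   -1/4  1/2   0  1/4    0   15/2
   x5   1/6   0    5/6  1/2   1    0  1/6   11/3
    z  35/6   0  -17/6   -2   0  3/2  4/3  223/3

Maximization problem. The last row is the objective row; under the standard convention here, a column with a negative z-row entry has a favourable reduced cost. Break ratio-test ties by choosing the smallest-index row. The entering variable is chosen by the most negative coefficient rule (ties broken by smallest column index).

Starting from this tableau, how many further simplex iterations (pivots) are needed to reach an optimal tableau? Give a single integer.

pivot: x3 in, x5 out → z = 434/5
pivot: x4 in, x3 out → z = 89
No improving column remains; optimal.

2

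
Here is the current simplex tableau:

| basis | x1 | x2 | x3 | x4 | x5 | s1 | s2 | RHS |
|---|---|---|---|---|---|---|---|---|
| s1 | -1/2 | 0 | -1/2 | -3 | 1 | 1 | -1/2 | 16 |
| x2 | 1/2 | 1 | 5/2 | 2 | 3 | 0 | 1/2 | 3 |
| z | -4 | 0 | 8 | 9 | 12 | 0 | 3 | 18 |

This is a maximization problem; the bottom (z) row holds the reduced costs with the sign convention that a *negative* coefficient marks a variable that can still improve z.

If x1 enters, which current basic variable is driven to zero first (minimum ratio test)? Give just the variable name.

x2

Ratios: row 1 (s1): entry -1/2 ≤ 0, skip; row 2 (x2): 3/(1/2) = 6.
Minimum ratio 6 is in the x2 row, so x2 leaves.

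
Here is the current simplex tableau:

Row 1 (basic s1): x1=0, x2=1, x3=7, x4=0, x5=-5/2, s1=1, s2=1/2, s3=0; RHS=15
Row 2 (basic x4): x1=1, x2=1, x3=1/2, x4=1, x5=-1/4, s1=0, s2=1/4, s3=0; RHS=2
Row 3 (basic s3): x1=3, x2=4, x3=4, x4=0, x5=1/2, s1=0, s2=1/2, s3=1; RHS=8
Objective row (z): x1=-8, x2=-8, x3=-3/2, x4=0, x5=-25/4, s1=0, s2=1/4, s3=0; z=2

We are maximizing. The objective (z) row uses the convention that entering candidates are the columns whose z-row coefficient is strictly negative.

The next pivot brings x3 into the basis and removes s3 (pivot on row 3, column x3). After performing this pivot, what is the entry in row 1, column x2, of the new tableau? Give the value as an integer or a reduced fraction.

Pivot element is row 3, column x3: 4.
Normalize row 3: new (row 3, x2) = 4/4 = 1.
row 1 ← row 1 − 7·(new row 3): 1 − 7·1 = -6.

-6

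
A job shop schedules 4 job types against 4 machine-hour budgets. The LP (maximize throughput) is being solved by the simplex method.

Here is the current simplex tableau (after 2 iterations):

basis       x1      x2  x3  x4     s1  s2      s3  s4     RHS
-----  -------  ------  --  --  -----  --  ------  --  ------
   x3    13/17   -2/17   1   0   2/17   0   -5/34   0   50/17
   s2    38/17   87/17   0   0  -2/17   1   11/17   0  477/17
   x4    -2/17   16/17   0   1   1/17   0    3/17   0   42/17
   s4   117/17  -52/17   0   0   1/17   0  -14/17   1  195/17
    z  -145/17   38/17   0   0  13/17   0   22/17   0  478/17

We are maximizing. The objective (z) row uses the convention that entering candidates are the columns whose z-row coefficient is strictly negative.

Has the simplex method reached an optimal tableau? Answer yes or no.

no

Column x1 has objective-row coefficient -145/17, which is negative; an improving pivot exists, so not yet optimal.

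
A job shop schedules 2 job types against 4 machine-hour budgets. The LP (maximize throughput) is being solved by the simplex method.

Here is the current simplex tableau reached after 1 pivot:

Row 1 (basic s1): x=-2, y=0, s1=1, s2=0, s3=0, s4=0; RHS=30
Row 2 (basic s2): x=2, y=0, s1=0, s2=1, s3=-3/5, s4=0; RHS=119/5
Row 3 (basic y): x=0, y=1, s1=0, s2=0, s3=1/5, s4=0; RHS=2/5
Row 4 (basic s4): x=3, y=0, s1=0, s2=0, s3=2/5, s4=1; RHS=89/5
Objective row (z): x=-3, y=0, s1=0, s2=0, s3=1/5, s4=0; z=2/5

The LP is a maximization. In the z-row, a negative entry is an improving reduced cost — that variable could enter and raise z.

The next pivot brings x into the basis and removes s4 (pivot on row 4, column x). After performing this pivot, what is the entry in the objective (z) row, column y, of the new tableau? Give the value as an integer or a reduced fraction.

0

Pivot element is row 4, column x: 3.
Normalize row 4: new (row 4, y) = 0/3 = 0.
z-row ← z-row − (-3)·(new row 4): 0 − (-3)·0 = 0.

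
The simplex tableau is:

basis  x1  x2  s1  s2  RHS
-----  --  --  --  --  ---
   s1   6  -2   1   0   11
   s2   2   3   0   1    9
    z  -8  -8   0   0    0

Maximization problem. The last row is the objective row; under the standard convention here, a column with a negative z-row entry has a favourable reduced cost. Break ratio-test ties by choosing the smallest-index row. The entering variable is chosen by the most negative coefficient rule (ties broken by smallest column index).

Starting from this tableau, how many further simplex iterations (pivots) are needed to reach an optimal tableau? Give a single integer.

pivot: x1 in, s1 out → z = 44/3
pivot: x2 in, s2 out → z = 332/11
No improving column remains; optimal.

2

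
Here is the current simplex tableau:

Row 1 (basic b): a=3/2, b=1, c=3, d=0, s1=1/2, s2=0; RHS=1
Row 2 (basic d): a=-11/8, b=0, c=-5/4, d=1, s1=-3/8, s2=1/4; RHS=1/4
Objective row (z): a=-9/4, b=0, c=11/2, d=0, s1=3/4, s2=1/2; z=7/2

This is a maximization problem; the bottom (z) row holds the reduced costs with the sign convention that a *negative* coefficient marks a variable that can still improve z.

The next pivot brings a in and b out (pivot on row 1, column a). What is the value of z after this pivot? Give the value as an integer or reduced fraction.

5

Minimum ratio for a: 1/(3/2) = 2/3.
z changes by −(z-row coeff of a)·ratio = −(-9/4)·(2/3) = 3/2.
New z = 7/2 + (3/2) = 5.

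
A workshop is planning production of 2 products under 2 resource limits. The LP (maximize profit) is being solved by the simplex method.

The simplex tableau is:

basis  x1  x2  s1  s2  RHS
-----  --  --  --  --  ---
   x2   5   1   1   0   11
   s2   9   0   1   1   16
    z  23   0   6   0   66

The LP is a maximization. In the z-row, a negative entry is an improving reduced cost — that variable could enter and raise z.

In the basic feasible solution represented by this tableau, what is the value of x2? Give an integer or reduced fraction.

11

x2 is basic (row 1); its value is the RHS of that row: 11.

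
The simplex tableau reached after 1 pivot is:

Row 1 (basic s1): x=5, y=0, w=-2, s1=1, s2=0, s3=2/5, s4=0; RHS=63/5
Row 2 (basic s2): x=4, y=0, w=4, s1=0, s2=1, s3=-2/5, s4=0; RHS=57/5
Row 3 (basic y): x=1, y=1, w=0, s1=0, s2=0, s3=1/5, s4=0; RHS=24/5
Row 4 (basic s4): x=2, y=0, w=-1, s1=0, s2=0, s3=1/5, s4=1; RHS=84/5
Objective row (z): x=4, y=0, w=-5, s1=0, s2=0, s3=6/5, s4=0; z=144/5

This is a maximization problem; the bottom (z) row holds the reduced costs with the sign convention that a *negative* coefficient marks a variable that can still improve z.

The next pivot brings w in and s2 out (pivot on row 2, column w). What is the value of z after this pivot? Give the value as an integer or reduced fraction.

861/20

Minimum ratio for w: (57/5)/4 = 57/20.
z changes by −(z-row coeff of w)·ratio = −(-5)·(57/20) = 57/4.
New z = 144/5 + (57/4) = 861/20.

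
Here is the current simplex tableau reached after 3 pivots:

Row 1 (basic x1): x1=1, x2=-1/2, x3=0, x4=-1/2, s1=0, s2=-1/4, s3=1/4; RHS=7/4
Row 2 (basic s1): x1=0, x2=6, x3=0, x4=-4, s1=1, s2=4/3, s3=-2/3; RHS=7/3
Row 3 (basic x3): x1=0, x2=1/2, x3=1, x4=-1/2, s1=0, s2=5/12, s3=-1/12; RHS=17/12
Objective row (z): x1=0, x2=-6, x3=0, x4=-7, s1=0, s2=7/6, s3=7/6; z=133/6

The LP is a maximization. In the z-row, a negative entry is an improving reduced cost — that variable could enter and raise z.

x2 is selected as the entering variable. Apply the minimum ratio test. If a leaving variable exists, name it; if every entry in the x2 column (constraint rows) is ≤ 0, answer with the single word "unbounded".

Ratios: row 1 (x1): entry -1/2 ≤ 0, skip; row 2 (s1): (7/3)/6 = 7/18; row 3 (x3): (17/12)/(1/2) = 17/6.
Minimum ratio is in the s1 row, so s1 leaves.

s1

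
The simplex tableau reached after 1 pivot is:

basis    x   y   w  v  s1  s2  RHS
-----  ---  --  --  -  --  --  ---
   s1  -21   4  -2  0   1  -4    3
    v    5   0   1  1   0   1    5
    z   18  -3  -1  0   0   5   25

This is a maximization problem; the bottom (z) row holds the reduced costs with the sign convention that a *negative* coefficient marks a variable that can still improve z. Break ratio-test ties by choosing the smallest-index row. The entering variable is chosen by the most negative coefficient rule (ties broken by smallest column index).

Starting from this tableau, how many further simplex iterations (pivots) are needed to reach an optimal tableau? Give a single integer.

pivot: y in, s1 out → z = 109/4
pivot: w in, v out → z = 159/4
No improving column remains; optimal.

2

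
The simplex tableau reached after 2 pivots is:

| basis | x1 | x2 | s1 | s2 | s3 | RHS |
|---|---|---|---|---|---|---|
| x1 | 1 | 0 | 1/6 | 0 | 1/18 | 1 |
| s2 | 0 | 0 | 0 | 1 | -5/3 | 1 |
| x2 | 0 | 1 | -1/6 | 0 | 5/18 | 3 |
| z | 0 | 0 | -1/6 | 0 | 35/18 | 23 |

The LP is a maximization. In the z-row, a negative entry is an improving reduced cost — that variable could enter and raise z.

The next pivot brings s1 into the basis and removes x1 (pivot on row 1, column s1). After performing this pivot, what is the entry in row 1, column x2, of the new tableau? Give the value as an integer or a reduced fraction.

0

Pivot element is row 1, column s1: 1/6.
Normalize row 1: new (row 1, x2) = 0/(1/6) = 0.
Row 1 is the pivot row, so the entry is 0.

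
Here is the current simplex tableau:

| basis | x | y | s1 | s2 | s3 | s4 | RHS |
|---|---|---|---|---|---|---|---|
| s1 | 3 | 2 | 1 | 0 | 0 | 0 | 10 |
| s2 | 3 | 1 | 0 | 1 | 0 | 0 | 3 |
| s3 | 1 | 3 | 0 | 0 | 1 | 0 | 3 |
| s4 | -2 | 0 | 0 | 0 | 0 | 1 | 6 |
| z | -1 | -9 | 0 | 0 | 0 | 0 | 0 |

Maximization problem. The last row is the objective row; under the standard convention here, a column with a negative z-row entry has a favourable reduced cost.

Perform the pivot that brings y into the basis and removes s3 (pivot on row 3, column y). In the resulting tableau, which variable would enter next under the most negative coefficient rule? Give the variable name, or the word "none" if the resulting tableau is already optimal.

Pivot element 3. New z-row = old z-row − (-9)·(row 3/3).
Updated z-row coefficients: x: 2, y: 0, s1: 0, s2: 0, s3: 3, s4: 0.
No coefficient is strictly negative; the tableau after this pivot is optimal.

none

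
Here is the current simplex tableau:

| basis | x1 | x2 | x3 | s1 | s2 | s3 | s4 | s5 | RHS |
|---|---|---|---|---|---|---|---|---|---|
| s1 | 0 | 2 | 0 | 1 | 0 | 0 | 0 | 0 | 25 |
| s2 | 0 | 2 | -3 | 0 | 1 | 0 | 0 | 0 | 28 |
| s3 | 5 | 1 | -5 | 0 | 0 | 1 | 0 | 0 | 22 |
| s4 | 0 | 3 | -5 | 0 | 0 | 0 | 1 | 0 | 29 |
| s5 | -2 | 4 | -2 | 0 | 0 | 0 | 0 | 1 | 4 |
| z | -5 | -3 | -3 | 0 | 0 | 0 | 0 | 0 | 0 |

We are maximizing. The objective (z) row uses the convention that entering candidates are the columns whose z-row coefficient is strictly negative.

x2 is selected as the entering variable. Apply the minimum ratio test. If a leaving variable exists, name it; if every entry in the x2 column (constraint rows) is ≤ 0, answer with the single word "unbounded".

s5

Ratios: row 1 (s1): 25/2 = 25/2; row 2 (s2): 28/2 = 14; row 3 (s3): 22/1 = 22; row 4 (s4): 29/3 = 29/3; row 5 (s5): 4/4 = 1.
Minimum ratio is in the s5 row, so s5 leaves.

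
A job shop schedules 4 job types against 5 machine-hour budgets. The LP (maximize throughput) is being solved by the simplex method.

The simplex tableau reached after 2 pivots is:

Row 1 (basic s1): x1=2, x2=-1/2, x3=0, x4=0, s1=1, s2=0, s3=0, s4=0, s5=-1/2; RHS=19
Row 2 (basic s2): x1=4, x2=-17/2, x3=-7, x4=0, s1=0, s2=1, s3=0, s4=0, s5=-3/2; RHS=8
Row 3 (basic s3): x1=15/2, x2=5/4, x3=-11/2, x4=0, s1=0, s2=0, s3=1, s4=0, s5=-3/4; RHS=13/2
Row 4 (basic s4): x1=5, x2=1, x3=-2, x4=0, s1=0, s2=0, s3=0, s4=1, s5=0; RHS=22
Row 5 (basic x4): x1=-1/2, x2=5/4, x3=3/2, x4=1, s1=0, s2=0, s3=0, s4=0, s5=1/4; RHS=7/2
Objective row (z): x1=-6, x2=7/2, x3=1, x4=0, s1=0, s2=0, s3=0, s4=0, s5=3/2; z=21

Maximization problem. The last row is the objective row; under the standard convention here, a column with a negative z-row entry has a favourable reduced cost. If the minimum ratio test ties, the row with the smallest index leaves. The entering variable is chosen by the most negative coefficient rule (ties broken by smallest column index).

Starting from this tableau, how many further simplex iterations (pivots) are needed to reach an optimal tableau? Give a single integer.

pivot: x1 in, s3 out → z = 131/5
pivot: x3 in, x4 out → z = 38
No improving column remains; optimal.

2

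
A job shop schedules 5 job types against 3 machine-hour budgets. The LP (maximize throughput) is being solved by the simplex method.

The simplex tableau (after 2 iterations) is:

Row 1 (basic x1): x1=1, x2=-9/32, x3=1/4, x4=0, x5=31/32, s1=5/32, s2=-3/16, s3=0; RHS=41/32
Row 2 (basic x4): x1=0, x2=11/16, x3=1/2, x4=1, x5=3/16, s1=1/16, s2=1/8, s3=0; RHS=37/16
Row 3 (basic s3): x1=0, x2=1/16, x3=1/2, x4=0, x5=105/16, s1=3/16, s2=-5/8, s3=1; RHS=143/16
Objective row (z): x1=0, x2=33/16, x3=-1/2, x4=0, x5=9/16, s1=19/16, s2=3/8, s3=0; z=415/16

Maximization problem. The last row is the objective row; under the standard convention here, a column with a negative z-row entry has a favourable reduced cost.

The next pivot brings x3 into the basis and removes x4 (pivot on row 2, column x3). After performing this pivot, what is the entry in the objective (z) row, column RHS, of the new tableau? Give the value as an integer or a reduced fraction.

Pivot element is row 2, column x3: 1/2.
Normalize row 2: new (row 2, RHS) = (37/16)/(1/2) = 37/8.
z-row ← z-row − (-1/2)·(new row 2): 415/16 − (-1/2)·(37/8) = 113/4.

113/4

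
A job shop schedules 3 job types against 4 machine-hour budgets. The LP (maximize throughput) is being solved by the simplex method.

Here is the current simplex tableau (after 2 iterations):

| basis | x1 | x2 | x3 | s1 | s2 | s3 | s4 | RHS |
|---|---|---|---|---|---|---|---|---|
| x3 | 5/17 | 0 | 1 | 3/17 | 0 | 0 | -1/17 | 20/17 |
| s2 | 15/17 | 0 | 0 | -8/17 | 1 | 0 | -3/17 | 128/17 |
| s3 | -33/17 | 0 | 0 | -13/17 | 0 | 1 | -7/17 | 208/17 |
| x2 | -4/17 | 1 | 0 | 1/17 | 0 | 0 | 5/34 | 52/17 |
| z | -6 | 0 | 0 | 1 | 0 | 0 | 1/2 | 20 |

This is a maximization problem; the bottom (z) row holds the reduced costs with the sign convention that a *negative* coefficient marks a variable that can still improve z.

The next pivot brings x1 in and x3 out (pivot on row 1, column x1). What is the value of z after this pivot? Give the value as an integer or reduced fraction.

44

Minimum ratio for x1: (20/17)/(5/17) = 4.
z changes by −(z-row coeff of x1)·ratio = −(-6)·4 = 24.
New z = 20 + 24 = 44.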